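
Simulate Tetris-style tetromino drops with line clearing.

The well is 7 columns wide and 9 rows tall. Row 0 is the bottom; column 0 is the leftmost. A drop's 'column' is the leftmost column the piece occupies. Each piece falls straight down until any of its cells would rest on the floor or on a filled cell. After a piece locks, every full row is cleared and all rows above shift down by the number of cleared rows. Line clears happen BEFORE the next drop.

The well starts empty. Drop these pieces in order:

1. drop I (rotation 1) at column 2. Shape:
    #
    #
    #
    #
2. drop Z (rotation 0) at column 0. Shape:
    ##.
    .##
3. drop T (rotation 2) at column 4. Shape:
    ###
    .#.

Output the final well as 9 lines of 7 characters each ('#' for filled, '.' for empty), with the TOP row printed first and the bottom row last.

Answer: .......
.......
.......
##.....
.##....
..#....
..#....
..#.###
..#..#.

Derivation:
Drop 1: I rot1 at col 2 lands with bottom-row=0; cleared 0 line(s) (total 0); column heights now [0 0 4 0 0 0 0], max=4
Drop 2: Z rot0 at col 0 lands with bottom-row=4; cleared 0 line(s) (total 0); column heights now [6 6 5 0 0 0 0], max=6
Drop 3: T rot2 at col 4 lands with bottom-row=0; cleared 0 line(s) (total 0); column heights now [6 6 5 0 2 2 2], max=6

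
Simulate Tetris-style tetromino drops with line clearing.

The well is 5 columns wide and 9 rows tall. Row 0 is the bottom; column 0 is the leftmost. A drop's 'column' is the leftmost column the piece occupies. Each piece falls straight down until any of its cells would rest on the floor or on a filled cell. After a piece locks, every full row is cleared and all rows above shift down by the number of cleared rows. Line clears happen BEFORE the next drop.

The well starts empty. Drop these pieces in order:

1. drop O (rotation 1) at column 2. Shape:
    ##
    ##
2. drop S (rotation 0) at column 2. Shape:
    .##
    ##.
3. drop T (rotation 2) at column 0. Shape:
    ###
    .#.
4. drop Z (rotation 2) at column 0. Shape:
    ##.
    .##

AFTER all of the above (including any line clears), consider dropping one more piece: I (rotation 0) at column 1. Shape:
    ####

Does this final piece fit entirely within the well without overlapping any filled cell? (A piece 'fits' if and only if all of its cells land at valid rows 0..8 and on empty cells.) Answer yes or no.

Drop 1: O rot1 at col 2 lands with bottom-row=0; cleared 0 line(s) (total 0); column heights now [0 0 2 2 0], max=2
Drop 2: S rot0 at col 2 lands with bottom-row=2; cleared 0 line(s) (total 0); column heights now [0 0 3 4 4], max=4
Drop 3: T rot2 at col 0 lands with bottom-row=2; cleared 1 line(s) (total 1); column heights now [0 3 3 3 0], max=3
Drop 4: Z rot2 at col 0 lands with bottom-row=3; cleared 0 line(s) (total 1); column heights now [5 5 4 3 0], max=5
Test piece I rot0 at col 1 (width 4): heights before test = [5 5 4 3 0]; fits = True

Answer: yes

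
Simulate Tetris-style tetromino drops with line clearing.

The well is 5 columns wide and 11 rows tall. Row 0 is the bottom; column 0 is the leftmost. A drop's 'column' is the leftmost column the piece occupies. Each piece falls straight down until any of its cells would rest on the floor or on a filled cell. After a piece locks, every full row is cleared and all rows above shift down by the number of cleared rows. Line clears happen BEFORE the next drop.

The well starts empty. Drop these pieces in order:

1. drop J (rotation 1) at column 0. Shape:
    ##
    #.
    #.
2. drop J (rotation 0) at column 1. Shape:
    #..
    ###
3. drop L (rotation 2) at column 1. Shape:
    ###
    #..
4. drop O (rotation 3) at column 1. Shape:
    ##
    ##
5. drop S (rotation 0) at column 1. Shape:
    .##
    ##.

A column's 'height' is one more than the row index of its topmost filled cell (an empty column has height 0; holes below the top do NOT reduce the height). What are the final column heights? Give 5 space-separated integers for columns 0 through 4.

Answer: 3 10 11 11 0

Derivation:
Drop 1: J rot1 at col 0 lands with bottom-row=0; cleared 0 line(s) (total 0); column heights now [3 3 0 0 0], max=3
Drop 2: J rot0 at col 1 lands with bottom-row=3; cleared 0 line(s) (total 0); column heights now [3 5 4 4 0], max=5
Drop 3: L rot2 at col 1 lands with bottom-row=5; cleared 0 line(s) (total 0); column heights now [3 7 7 7 0], max=7
Drop 4: O rot3 at col 1 lands with bottom-row=7; cleared 0 line(s) (total 0); column heights now [3 9 9 7 0], max=9
Drop 5: S rot0 at col 1 lands with bottom-row=9; cleared 0 line(s) (total 0); column heights now [3 10 11 11 0], max=11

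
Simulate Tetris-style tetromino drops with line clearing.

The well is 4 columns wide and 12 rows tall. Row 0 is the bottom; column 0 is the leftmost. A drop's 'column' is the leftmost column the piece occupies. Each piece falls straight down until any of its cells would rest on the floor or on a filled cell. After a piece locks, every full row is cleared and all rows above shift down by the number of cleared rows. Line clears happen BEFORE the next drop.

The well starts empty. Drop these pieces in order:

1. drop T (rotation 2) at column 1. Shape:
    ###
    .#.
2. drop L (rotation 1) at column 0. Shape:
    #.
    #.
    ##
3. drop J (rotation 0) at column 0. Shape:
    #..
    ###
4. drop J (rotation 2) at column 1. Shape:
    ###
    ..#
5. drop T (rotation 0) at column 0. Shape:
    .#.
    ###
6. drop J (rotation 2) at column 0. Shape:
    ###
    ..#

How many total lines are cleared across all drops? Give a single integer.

Answer: 2

Derivation:
Drop 1: T rot2 at col 1 lands with bottom-row=0; cleared 0 line(s) (total 0); column heights now [0 2 2 2], max=2
Drop 2: L rot1 at col 0 lands with bottom-row=2; cleared 0 line(s) (total 0); column heights now [5 3 2 2], max=5
Drop 3: J rot0 at col 0 lands with bottom-row=5; cleared 0 line(s) (total 0); column heights now [7 6 6 2], max=7
Drop 4: J rot2 at col 1 lands with bottom-row=5; cleared 2 line(s) (total 2); column heights now [5 3 2 2], max=5
Drop 5: T rot0 at col 0 lands with bottom-row=5; cleared 0 line(s) (total 2); column heights now [6 7 6 2], max=7
Drop 6: J rot2 at col 0 lands with bottom-row=6; cleared 0 line(s) (total 2); column heights now [8 8 8 2], max=8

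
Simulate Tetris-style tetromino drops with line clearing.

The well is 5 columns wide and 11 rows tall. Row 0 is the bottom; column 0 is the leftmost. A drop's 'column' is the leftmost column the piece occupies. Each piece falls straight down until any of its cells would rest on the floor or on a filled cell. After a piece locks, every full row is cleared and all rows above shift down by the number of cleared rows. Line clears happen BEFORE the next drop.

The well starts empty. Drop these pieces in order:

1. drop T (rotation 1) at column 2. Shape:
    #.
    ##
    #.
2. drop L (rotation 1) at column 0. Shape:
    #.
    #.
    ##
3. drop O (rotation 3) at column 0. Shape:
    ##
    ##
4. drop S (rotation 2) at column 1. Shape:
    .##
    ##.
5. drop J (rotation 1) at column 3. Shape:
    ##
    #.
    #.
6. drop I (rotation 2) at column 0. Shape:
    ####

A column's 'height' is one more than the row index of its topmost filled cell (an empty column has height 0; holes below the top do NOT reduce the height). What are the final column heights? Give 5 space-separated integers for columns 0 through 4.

Drop 1: T rot1 at col 2 lands with bottom-row=0; cleared 0 line(s) (total 0); column heights now [0 0 3 2 0], max=3
Drop 2: L rot1 at col 0 lands with bottom-row=0; cleared 0 line(s) (total 0); column heights now [3 1 3 2 0], max=3
Drop 3: O rot3 at col 0 lands with bottom-row=3; cleared 0 line(s) (total 0); column heights now [5 5 3 2 0], max=5
Drop 4: S rot2 at col 1 lands with bottom-row=5; cleared 0 line(s) (total 0); column heights now [5 6 7 7 0], max=7
Drop 5: J rot1 at col 3 lands with bottom-row=7; cleared 0 line(s) (total 0); column heights now [5 6 7 10 10], max=10
Drop 6: I rot2 at col 0 lands with bottom-row=10; cleared 0 line(s) (total 0); column heights now [11 11 11 11 10], max=11

Answer: 11 11 11 11 10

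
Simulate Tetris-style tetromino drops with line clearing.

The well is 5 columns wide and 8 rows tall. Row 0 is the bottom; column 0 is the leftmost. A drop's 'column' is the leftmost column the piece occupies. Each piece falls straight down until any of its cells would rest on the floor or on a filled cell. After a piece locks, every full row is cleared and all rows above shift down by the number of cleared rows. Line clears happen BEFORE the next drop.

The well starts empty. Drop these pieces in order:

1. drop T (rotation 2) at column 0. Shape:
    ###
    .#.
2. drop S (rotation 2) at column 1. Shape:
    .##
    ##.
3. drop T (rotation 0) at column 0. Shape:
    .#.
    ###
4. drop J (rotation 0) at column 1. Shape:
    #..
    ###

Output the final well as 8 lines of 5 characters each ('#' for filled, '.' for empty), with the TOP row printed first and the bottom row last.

Answer: .#...
.###.
.#...
###..
..##.
.##..
###..
.#...

Derivation:
Drop 1: T rot2 at col 0 lands with bottom-row=0; cleared 0 line(s) (total 0); column heights now [2 2 2 0 0], max=2
Drop 2: S rot2 at col 1 lands with bottom-row=2; cleared 0 line(s) (total 0); column heights now [2 3 4 4 0], max=4
Drop 3: T rot0 at col 0 lands with bottom-row=4; cleared 0 line(s) (total 0); column heights now [5 6 5 4 0], max=6
Drop 4: J rot0 at col 1 lands with bottom-row=6; cleared 0 line(s) (total 0); column heights now [5 8 7 7 0], max=8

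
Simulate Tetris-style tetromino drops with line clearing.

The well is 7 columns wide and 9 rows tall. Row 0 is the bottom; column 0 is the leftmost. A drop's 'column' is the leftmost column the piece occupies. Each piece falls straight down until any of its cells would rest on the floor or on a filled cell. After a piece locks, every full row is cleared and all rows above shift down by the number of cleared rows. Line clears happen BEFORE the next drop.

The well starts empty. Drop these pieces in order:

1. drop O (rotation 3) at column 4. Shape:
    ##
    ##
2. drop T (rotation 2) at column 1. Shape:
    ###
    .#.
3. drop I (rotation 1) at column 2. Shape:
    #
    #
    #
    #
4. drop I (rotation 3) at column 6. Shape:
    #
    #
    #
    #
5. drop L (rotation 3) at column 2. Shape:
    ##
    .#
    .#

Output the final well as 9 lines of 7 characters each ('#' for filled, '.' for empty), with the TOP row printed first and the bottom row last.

Drop 1: O rot3 at col 4 lands with bottom-row=0; cleared 0 line(s) (total 0); column heights now [0 0 0 0 2 2 0], max=2
Drop 2: T rot2 at col 1 lands with bottom-row=0; cleared 0 line(s) (total 0); column heights now [0 2 2 2 2 2 0], max=2
Drop 3: I rot1 at col 2 lands with bottom-row=2; cleared 0 line(s) (total 0); column heights now [0 2 6 2 2 2 0], max=6
Drop 4: I rot3 at col 6 lands with bottom-row=0; cleared 0 line(s) (total 0); column heights now [0 2 6 2 2 2 4], max=6
Drop 5: L rot3 at col 2 lands with bottom-row=4; cleared 0 line(s) (total 0); column heights now [0 2 7 7 2 2 4], max=7

Answer: .......
.......
..##...
..##...
..##...
..#...#
..#...#
.######
..#.###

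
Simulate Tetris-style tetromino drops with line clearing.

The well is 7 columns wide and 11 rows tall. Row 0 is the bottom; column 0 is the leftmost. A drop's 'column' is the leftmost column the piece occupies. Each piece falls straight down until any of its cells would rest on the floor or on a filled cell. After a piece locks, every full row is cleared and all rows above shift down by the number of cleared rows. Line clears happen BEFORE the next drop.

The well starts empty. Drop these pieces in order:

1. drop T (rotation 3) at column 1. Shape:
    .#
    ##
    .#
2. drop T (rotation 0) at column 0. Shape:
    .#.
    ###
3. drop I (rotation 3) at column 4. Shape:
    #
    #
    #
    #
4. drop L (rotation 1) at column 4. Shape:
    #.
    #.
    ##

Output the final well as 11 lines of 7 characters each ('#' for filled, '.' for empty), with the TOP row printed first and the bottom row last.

Answer: .......
.......
.......
.......
....#..
....#..
.#..##.
###.#..
..#.#..
.##.#..
..#.#..

Derivation:
Drop 1: T rot3 at col 1 lands with bottom-row=0; cleared 0 line(s) (total 0); column heights now [0 2 3 0 0 0 0], max=3
Drop 2: T rot0 at col 0 lands with bottom-row=3; cleared 0 line(s) (total 0); column heights now [4 5 4 0 0 0 0], max=5
Drop 3: I rot3 at col 4 lands with bottom-row=0; cleared 0 line(s) (total 0); column heights now [4 5 4 0 4 0 0], max=5
Drop 4: L rot1 at col 4 lands with bottom-row=4; cleared 0 line(s) (total 0); column heights now [4 5 4 0 7 5 0], max=7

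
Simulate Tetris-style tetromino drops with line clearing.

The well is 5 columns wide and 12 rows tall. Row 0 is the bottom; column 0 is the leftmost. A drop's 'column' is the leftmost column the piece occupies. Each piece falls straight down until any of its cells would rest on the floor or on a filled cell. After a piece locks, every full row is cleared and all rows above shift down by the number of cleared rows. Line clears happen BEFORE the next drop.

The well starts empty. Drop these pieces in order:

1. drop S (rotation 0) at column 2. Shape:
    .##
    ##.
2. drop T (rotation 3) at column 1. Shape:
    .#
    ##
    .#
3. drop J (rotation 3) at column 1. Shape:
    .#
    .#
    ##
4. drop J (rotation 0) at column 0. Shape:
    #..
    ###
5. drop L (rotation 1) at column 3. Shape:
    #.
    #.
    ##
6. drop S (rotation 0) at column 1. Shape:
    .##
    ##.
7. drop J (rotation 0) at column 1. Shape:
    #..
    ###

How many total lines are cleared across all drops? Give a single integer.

Drop 1: S rot0 at col 2 lands with bottom-row=0; cleared 0 line(s) (total 0); column heights now [0 0 1 2 2], max=2
Drop 2: T rot3 at col 1 lands with bottom-row=1; cleared 0 line(s) (total 0); column heights now [0 3 4 2 2], max=4
Drop 3: J rot3 at col 1 lands with bottom-row=4; cleared 0 line(s) (total 0); column heights now [0 5 7 2 2], max=7
Drop 4: J rot0 at col 0 lands with bottom-row=7; cleared 0 line(s) (total 0); column heights now [9 8 8 2 2], max=9
Drop 5: L rot1 at col 3 lands with bottom-row=2; cleared 0 line(s) (total 0); column heights now [9 8 8 5 3], max=9
Drop 6: S rot0 at col 1 lands with bottom-row=8; cleared 0 line(s) (total 0); column heights now [9 9 10 10 3], max=10
Drop 7: J rot0 at col 1 lands with bottom-row=10; cleared 0 line(s) (total 0); column heights now [9 12 11 11 3], max=12

Answer: 0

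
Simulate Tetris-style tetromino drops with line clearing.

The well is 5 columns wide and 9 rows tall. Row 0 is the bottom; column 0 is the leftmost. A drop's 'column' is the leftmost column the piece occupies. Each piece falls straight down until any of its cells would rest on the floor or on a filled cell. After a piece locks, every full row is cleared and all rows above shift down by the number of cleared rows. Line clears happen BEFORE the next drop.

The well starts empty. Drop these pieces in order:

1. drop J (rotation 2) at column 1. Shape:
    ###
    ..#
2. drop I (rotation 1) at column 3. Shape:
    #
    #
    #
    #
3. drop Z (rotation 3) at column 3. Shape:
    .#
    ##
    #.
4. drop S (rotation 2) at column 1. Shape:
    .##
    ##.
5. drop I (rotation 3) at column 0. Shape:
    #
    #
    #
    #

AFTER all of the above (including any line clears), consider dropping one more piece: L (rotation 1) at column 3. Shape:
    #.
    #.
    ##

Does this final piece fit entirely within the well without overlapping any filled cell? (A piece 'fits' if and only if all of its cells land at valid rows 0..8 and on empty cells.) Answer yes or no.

Drop 1: J rot2 at col 1 lands with bottom-row=0; cleared 0 line(s) (total 0); column heights now [0 2 2 2 0], max=2
Drop 2: I rot1 at col 3 lands with bottom-row=2; cleared 0 line(s) (total 0); column heights now [0 2 2 6 0], max=6
Drop 3: Z rot3 at col 3 lands with bottom-row=6; cleared 0 line(s) (total 0); column heights now [0 2 2 8 9], max=9
Drop 4: S rot2 at col 1 lands with bottom-row=7; cleared 0 line(s) (total 0); column heights now [0 8 9 9 9], max=9
Drop 5: I rot3 at col 0 lands with bottom-row=0; cleared 0 line(s) (total 0); column heights now [4 8 9 9 9], max=9
Test piece L rot1 at col 3 (width 2): heights before test = [4 8 9 9 9]; fits = False

Answer: no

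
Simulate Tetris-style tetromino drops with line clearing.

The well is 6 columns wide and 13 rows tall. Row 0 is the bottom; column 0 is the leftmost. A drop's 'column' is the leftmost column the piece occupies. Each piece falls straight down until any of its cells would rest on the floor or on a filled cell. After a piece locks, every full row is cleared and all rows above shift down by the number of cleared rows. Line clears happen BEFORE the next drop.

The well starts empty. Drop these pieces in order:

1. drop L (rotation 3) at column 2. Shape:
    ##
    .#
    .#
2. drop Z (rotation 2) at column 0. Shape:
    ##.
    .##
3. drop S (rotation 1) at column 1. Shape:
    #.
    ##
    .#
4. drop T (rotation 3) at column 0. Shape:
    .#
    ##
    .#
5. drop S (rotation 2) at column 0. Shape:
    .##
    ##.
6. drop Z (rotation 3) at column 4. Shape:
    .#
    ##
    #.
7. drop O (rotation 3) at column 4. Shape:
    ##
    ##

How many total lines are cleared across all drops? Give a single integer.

Answer: 0

Derivation:
Drop 1: L rot3 at col 2 lands with bottom-row=0; cleared 0 line(s) (total 0); column heights now [0 0 3 3 0 0], max=3
Drop 2: Z rot2 at col 0 lands with bottom-row=3; cleared 0 line(s) (total 0); column heights now [5 5 4 3 0 0], max=5
Drop 3: S rot1 at col 1 lands with bottom-row=4; cleared 0 line(s) (total 0); column heights now [5 7 6 3 0 0], max=7
Drop 4: T rot3 at col 0 lands with bottom-row=7; cleared 0 line(s) (total 0); column heights now [9 10 6 3 0 0], max=10
Drop 5: S rot2 at col 0 lands with bottom-row=10; cleared 0 line(s) (total 0); column heights now [11 12 12 3 0 0], max=12
Drop 6: Z rot3 at col 4 lands with bottom-row=0; cleared 0 line(s) (total 0); column heights now [11 12 12 3 2 3], max=12
Drop 7: O rot3 at col 4 lands with bottom-row=3; cleared 0 line(s) (total 0); column heights now [11 12 12 3 5 5], max=12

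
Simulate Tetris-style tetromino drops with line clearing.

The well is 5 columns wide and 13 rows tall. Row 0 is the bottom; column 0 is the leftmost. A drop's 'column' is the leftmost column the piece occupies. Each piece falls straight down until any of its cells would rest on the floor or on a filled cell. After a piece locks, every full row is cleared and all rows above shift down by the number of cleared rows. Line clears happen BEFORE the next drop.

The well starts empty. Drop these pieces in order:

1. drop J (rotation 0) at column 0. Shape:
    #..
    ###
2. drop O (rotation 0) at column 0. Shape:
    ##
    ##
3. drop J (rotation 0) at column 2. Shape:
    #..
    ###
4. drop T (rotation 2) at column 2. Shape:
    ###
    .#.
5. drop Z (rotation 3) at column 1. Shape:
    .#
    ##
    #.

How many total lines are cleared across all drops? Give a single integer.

Drop 1: J rot0 at col 0 lands with bottom-row=0; cleared 0 line(s) (total 0); column heights now [2 1 1 0 0], max=2
Drop 2: O rot0 at col 0 lands with bottom-row=2; cleared 0 line(s) (total 0); column heights now [4 4 1 0 0], max=4
Drop 3: J rot0 at col 2 lands with bottom-row=1; cleared 0 line(s) (total 0); column heights now [4 4 3 2 2], max=4
Drop 4: T rot2 at col 2 lands with bottom-row=2; cleared 1 line(s) (total 1); column heights now [3 3 3 3 2], max=3
Drop 5: Z rot3 at col 1 lands with bottom-row=3; cleared 0 line(s) (total 1); column heights now [3 5 6 3 2], max=6

Answer: 1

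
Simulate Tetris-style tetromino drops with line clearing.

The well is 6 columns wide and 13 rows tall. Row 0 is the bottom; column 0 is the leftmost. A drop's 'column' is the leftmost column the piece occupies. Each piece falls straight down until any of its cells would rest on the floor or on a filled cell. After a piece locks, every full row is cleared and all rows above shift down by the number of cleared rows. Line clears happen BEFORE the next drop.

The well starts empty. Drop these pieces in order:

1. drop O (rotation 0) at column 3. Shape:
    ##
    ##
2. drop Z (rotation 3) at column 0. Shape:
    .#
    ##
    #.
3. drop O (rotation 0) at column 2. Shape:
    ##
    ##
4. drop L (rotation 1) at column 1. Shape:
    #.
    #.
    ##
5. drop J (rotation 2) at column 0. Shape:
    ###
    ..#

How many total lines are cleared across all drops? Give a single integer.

Answer: 0

Derivation:
Drop 1: O rot0 at col 3 lands with bottom-row=0; cleared 0 line(s) (total 0); column heights now [0 0 0 2 2 0], max=2
Drop 2: Z rot3 at col 0 lands with bottom-row=0; cleared 0 line(s) (total 0); column heights now [2 3 0 2 2 0], max=3
Drop 3: O rot0 at col 2 lands with bottom-row=2; cleared 0 line(s) (total 0); column heights now [2 3 4 4 2 0], max=4
Drop 4: L rot1 at col 1 lands with bottom-row=4; cleared 0 line(s) (total 0); column heights now [2 7 5 4 2 0], max=7
Drop 5: J rot2 at col 0 lands with bottom-row=6; cleared 0 line(s) (total 0); column heights now [8 8 8 4 2 0], max=8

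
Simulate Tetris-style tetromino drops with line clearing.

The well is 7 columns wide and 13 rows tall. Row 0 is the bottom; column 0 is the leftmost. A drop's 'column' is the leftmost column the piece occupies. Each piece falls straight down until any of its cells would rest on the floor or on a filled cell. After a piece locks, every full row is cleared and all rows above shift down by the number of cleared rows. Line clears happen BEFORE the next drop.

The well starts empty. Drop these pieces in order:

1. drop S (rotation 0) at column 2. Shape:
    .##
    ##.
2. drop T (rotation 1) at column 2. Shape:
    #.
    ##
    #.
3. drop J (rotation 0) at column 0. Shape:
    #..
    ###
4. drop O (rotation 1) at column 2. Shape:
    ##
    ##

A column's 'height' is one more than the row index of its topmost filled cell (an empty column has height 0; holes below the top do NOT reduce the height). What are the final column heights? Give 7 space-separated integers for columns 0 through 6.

Answer: 6 5 7 7 2 0 0

Derivation:
Drop 1: S rot0 at col 2 lands with bottom-row=0; cleared 0 line(s) (total 0); column heights now [0 0 1 2 2 0 0], max=2
Drop 2: T rot1 at col 2 lands with bottom-row=1; cleared 0 line(s) (total 0); column heights now [0 0 4 3 2 0 0], max=4
Drop 3: J rot0 at col 0 lands with bottom-row=4; cleared 0 line(s) (total 0); column heights now [6 5 5 3 2 0 0], max=6
Drop 4: O rot1 at col 2 lands with bottom-row=5; cleared 0 line(s) (total 0); column heights now [6 5 7 7 2 0 0], max=7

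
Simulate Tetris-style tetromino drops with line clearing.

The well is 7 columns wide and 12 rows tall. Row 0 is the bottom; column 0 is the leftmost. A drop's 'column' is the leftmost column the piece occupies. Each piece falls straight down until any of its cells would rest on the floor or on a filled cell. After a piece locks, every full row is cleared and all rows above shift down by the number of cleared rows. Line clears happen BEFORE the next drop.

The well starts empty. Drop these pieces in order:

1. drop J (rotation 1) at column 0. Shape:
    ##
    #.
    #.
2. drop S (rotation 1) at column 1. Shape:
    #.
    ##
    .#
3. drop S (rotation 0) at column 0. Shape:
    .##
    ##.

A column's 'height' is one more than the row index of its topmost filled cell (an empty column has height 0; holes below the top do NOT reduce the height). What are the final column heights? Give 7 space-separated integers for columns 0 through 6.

Answer: 6 7 7 0 0 0 0

Derivation:
Drop 1: J rot1 at col 0 lands with bottom-row=0; cleared 0 line(s) (total 0); column heights now [3 3 0 0 0 0 0], max=3
Drop 2: S rot1 at col 1 lands with bottom-row=2; cleared 0 line(s) (total 0); column heights now [3 5 4 0 0 0 0], max=5
Drop 3: S rot0 at col 0 lands with bottom-row=5; cleared 0 line(s) (total 0); column heights now [6 7 7 0 0 0 0], max=7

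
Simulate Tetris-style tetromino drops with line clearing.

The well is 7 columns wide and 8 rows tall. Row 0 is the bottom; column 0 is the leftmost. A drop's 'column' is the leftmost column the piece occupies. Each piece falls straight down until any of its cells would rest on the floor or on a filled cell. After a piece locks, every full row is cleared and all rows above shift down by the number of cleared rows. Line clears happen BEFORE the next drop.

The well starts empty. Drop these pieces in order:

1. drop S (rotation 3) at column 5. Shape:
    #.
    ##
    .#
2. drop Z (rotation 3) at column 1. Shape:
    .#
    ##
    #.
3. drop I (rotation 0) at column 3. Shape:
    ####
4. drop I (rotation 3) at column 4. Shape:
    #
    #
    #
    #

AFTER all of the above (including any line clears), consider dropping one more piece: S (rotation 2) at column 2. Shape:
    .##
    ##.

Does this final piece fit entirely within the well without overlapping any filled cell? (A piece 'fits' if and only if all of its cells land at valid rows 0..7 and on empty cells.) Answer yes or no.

Drop 1: S rot3 at col 5 lands with bottom-row=0; cleared 0 line(s) (total 0); column heights now [0 0 0 0 0 3 2], max=3
Drop 2: Z rot3 at col 1 lands with bottom-row=0; cleared 0 line(s) (total 0); column heights now [0 2 3 0 0 3 2], max=3
Drop 3: I rot0 at col 3 lands with bottom-row=3; cleared 0 line(s) (total 0); column heights now [0 2 3 4 4 4 4], max=4
Drop 4: I rot3 at col 4 lands with bottom-row=4; cleared 0 line(s) (total 0); column heights now [0 2 3 4 8 4 4], max=8
Test piece S rot2 at col 2 (width 3): heights before test = [0 2 3 4 8 4 4]; fits = False

Answer: no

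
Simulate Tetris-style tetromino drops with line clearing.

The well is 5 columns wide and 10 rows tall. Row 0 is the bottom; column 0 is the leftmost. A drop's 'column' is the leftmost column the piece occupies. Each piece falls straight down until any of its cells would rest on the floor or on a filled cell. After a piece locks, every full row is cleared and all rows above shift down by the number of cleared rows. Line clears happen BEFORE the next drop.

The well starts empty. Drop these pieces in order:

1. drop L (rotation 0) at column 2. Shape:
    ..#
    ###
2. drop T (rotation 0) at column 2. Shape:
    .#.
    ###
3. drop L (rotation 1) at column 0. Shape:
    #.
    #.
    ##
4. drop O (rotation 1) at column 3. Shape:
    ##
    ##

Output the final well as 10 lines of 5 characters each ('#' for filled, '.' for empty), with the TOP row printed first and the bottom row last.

Answer: .....
.....
.....
.....
.....
...##
...##
...#.
#.###
#...#

Derivation:
Drop 1: L rot0 at col 2 lands with bottom-row=0; cleared 0 line(s) (total 0); column heights now [0 0 1 1 2], max=2
Drop 2: T rot0 at col 2 lands with bottom-row=2; cleared 0 line(s) (total 0); column heights now [0 0 3 4 3], max=4
Drop 3: L rot1 at col 0 lands with bottom-row=0; cleared 1 line(s) (total 1); column heights now [2 0 2 3 2], max=3
Drop 4: O rot1 at col 3 lands with bottom-row=3; cleared 0 line(s) (total 1); column heights now [2 0 2 5 5], max=5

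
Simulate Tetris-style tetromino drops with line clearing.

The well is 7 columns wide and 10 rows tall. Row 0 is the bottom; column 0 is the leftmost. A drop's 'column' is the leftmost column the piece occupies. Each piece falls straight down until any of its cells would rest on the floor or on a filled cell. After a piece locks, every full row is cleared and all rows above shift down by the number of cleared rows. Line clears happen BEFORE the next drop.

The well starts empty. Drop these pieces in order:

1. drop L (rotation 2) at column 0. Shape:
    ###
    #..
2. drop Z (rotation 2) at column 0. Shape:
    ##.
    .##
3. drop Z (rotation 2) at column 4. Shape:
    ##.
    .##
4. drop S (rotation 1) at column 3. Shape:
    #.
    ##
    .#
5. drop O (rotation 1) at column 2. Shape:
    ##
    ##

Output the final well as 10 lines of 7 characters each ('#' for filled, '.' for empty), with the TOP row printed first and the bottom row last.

Answer: .......
.......
.......
..##...
..##...
...#...
##.##..
.##.#..
###.##.
#....##

Derivation:
Drop 1: L rot2 at col 0 lands with bottom-row=0; cleared 0 line(s) (total 0); column heights now [2 2 2 0 0 0 0], max=2
Drop 2: Z rot2 at col 0 lands with bottom-row=2; cleared 0 line(s) (total 0); column heights now [4 4 3 0 0 0 0], max=4
Drop 3: Z rot2 at col 4 lands with bottom-row=0; cleared 0 line(s) (total 0); column heights now [4 4 3 0 2 2 1], max=4
Drop 4: S rot1 at col 3 lands with bottom-row=2; cleared 0 line(s) (total 0); column heights now [4 4 3 5 4 2 1], max=5
Drop 5: O rot1 at col 2 lands with bottom-row=5; cleared 0 line(s) (total 0); column heights now [4 4 7 7 4 2 1], max=7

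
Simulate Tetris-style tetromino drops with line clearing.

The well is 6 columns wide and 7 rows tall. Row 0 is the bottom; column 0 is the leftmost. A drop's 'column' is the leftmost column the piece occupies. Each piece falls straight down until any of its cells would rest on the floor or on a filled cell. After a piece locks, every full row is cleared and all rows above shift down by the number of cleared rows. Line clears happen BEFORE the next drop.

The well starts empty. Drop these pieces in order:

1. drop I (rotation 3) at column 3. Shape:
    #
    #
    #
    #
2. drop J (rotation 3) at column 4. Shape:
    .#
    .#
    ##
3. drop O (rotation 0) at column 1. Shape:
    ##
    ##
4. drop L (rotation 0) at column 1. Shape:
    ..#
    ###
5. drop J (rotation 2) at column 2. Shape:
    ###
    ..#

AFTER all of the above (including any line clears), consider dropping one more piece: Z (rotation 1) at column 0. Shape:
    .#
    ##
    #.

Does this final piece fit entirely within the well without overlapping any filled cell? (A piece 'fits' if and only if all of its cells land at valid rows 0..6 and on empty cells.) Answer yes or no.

Answer: yes

Derivation:
Drop 1: I rot3 at col 3 lands with bottom-row=0; cleared 0 line(s) (total 0); column heights now [0 0 0 4 0 0], max=4
Drop 2: J rot3 at col 4 lands with bottom-row=0; cleared 0 line(s) (total 0); column heights now [0 0 0 4 1 3], max=4
Drop 3: O rot0 at col 1 lands with bottom-row=0; cleared 0 line(s) (total 0); column heights now [0 2 2 4 1 3], max=4
Drop 4: L rot0 at col 1 lands with bottom-row=4; cleared 0 line(s) (total 0); column heights now [0 5 5 6 1 3], max=6
Drop 5: J rot2 at col 2 lands with bottom-row=5; cleared 0 line(s) (total 0); column heights now [0 5 7 7 7 3], max=7
Test piece Z rot1 at col 0 (width 2): heights before test = [0 5 7 7 7 3]; fits = True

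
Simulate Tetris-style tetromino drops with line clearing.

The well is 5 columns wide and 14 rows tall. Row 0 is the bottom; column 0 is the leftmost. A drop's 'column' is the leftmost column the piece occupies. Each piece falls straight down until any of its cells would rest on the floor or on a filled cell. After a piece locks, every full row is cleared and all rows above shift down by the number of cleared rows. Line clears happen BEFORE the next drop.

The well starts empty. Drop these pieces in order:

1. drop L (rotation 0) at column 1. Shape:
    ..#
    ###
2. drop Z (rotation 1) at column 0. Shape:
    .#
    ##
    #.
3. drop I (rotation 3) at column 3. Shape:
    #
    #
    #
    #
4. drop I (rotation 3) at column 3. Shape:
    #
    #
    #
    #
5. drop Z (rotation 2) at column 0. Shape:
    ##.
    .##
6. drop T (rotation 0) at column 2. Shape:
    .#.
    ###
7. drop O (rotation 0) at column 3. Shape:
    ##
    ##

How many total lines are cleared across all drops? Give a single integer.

Answer: 0

Derivation:
Drop 1: L rot0 at col 1 lands with bottom-row=0; cleared 0 line(s) (total 0); column heights now [0 1 1 2 0], max=2
Drop 2: Z rot1 at col 0 lands with bottom-row=0; cleared 0 line(s) (total 0); column heights now [2 3 1 2 0], max=3
Drop 3: I rot3 at col 3 lands with bottom-row=2; cleared 0 line(s) (total 0); column heights now [2 3 1 6 0], max=6
Drop 4: I rot3 at col 3 lands with bottom-row=6; cleared 0 line(s) (total 0); column heights now [2 3 1 10 0], max=10
Drop 5: Z rot2 at col 0 lands with bottom-row=3; cleared 0 line(s) (total 0); column heights now [5 5 4 10 0], max=10
Drop 6: T rot0 at col 2 lands with bottom-row=10; cleared 0 line(s) (total 0); column heights now [5 5 11 12 11], max=12
Drop 7: O rot0 at col 3 lands with bottom-row=12; cleared 0 line(s) (total 0); column heights now [5 5 11 14 14], max=14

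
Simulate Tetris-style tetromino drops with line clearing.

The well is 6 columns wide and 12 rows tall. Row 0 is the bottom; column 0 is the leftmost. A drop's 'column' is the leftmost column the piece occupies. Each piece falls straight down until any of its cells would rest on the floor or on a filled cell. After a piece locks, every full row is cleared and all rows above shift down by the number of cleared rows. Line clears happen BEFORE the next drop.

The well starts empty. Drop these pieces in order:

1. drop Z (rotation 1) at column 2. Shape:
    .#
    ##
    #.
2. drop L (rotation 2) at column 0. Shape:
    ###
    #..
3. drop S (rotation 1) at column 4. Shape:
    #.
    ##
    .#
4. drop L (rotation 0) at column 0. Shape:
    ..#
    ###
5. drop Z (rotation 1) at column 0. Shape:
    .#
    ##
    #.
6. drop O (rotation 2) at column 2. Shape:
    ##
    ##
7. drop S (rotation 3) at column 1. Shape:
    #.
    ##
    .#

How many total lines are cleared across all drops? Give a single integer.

Drop 1: Z rot1 at col 2 lands with bottom-row=0; cleared 0 line(s) (total 0); column heights now [0 0 2 3 0 0], max=3
Drop 2: L rot2 at col 0 lands with bottom-row=1; cleared 0 line(s) (total 0); column heights now [3 3 3 3 0 0], max=3
Drop 3: S rot1 at col 4 lands with bottom-row=0; cleared 0 line(s) (total 0); column heights now [3 3 3 3 3 2], max=3
Drop 4: L rot0 at col 0 lands with bottom-row=3; cleared 0 line(s) (total 0); column heights now [4 4 5 3 3 2], max=5
Drop 5: Z rot1 at col 0 lands with bottom-row=4; cleared 0 line(s) (total 0); column heights now [6 7 5 3 3 2], max=7
Drop 6: O rot2 at col 2 lands with bottom-row=5; cleared 0 line(s) (total 0); column heights now [6 7 7 7 3 2], max=7
Drop 7: S rot3 at col 1 lands with bottom-row=7; cleared 0 line(s) (total 0); column heights now [6 10 9 7 3 2], max=10

Answer: 0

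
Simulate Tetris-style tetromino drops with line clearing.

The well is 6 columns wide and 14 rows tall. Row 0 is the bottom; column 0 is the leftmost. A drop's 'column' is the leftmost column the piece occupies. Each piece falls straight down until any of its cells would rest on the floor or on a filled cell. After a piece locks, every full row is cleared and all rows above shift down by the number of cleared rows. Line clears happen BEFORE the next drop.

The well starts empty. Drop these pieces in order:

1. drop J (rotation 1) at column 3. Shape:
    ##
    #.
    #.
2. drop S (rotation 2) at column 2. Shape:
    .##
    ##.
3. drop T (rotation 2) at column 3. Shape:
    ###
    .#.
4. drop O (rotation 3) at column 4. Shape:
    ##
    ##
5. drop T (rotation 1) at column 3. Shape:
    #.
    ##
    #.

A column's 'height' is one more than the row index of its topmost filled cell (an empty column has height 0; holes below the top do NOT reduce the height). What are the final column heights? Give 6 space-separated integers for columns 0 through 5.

Answer: 0 0 4 11 10 9

Derivation:
Drop 1: J rot1 at col 3 lands with bottom-row=0; cleared 0 line(s) (total 0); column heights now [0 0 0 3 3 0], max=3
Drop 2: S rot2 at col 2 lands with bottom-row=3; cleared 0 line(s) (total 0); column heights now [0 0 4 5 5 0], max=5
Drop 3: T rot2 at col 3 lands with bottom-row=5; cleared 0 line(s) (total 0); column heights now [0 0 4 7 7 7], max=7
Drop 4: O rot3 at col 4 lands with bottom-row=7; cleared 0 line(s) (total 0); column heights now [0 0 4 7 9 9], max=9
Drop 5: T rot1 at col 3 lands with bottom-row=8; cleared 0 line(s) (total 0); column heights now [0 0 4 11 10 9], max=11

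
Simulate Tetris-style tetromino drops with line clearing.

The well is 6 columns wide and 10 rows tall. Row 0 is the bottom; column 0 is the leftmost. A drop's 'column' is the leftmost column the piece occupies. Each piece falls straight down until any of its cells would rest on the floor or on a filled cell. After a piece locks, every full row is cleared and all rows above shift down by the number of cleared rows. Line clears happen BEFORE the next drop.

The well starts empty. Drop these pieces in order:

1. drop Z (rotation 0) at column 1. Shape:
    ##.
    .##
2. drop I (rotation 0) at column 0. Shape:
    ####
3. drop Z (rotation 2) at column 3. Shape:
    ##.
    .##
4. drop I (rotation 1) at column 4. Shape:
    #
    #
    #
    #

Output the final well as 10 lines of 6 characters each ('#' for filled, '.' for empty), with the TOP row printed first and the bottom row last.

Drop 1: Z rot0 at col 1 lands with bottom-row=0; cleared 0 line(s) (total 0); column heights now [0 2 2 1 0 0], max=2
Drop 2: I rot0 at col 0 lands with bottom-row=2; cleared 0 line(s) (total 0); column heights now [3 3 3 3 0 0], max=3
Drop 3: Z rot2 at col 3 lands with bottom-row=2; cleared 1 line(s) (total 1); column heights now [0 2 2 3 3 0], max=3
Drop 4: I rot1 at col 4 lands with bottom-row=3; cleared 0 line(s) (total 1); column heights now [0 2 2 3 7 0], max=7

Answer: ......
......
......
....#.
....#.
....#.
....#.
...##.
.##...
..##..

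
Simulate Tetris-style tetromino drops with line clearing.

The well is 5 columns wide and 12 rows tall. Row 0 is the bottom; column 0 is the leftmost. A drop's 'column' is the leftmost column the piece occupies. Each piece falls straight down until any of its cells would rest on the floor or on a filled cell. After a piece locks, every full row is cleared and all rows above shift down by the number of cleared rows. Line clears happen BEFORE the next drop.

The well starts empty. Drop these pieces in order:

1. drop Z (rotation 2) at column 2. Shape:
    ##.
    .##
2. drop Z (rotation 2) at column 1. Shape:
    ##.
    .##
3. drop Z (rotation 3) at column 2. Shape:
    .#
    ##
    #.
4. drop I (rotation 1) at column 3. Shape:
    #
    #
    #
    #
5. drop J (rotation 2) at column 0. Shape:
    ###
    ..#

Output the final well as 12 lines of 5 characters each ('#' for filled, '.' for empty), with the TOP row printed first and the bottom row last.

Answer: .....
...#.
...#.
...#.
####.
..##.
..##.
..#..
.##..
..##.
..##.
...##

Derivation:
Drop 1: Z rot2 at col 2 lands with bottom-row=0; cleared 0 line(s) (total 0); column heights now [0 0 2 2 1], max=2
Drop 2: Z rot2 at col 1 lands with bottom-row=2; cleared 0 line(s) (total 0); column heights now [0 4 4 3 1], max=4
Drop 3: Z rot3 at col 2 lands with bottom-row=4; cleared 0 line(s) (total 0); column heights now [0 4 6 7 1], max=7
Drop 4: I rot1 at col 3 lands with bottom-row=7; cleared 0 line(s) (total 0); column heights now [0 4 6 11 1], max=11
Drop 5: J rot2 at col 0 lands with bottom-row=6; cleared 0 line(s) (total 0); column heights now [8 8 8 11 1], max=11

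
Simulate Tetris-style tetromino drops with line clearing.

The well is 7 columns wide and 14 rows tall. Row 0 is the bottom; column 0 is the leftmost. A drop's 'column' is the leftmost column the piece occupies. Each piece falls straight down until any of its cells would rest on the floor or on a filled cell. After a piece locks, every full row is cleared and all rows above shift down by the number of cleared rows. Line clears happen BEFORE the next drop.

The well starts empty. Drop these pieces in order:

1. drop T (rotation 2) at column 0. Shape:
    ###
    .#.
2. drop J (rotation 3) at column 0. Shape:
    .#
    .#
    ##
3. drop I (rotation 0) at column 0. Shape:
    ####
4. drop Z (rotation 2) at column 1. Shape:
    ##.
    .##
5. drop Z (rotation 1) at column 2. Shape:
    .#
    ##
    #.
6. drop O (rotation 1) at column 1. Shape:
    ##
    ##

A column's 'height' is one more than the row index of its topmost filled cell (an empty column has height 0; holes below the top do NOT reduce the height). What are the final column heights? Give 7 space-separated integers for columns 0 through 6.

Answer: 6 12 12 11 0 0 0

Derivation:
Drop 1: T rot2 at col 0 lands with bottom-row=0; cleared 0 line(s) (total 0); column heights now [2 2 2 0 0 0 0], max=2
Drop 2: J rot3 at col 0 lands with bottom-row=2; cleared 0 line(s) (total 0); column heights now [3 5 2 0 0 0 0], max=5
Drop 3: I rot0 at col 0 lands with bottom-row=5; cleared 0 line(s) (total 0); column heights now [6 6 6 6 0 0 0], max=6
Drop 4: Z rot2 at col 1 lands with bottom-row=6; cleared 0 line(s) (total 0); column heights now [6 8 8 7 0 0 0], max=8
Drop 5: Z rot1 at col 2 lands with bottom-row=8; cleared 0 line(s) (total 0); column heights now [6 8 10 11 0 0 0], max=11
Drop 6: O rot1 at col 1 lands with bottom-row=10; cleared 0 line(s) (total 0); column heights now [6 12 12 11 0 0 0], max=12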